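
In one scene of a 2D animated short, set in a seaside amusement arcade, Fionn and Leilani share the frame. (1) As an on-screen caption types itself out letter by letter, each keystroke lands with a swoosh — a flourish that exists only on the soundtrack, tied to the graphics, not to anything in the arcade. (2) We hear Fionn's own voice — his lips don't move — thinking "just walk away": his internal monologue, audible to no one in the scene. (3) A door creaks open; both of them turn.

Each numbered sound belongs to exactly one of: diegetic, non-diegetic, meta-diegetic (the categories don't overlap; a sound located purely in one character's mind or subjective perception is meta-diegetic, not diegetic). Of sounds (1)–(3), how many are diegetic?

(1) sound married to a title/caption — outside the diegesis by definition → non-diegetic.
(2) is meta-diegetic: it's Fionn's unspoken thought, heard only by the audience via his subjectivity.
Sound (3): an in-world source (a door); characters could hear it, so diegetic.
So 1 of the 3 is diegetic: (3).

1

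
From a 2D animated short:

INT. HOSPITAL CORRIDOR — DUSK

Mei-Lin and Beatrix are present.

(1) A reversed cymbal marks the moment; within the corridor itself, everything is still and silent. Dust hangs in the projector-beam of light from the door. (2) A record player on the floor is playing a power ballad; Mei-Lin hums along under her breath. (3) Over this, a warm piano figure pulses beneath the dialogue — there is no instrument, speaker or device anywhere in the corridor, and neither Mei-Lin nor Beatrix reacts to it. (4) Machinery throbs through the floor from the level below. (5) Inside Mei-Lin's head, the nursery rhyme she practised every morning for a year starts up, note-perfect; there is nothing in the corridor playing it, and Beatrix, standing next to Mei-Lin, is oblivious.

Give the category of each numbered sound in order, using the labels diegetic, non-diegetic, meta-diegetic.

Sound (1): an editorial stinger — it belongs to the cut, not the story world, so non-diegetic.
Sound (2): the music comes from an on-screen device that Mei-Lin responds to, so diegetic.
Sound (3): nothing in the corridor produces it and the characters don't hear it — pure soundtrack, so non-diegetic.
(4) is diegetic: ambient/room sound belonging to the story's physical space.
(5) is meta-diegetic: it lives in Mei-Lin's subjectivity, not in the corridor.

non-diegetic, diegetic, non-diegetic, diegetic, meta-diegetic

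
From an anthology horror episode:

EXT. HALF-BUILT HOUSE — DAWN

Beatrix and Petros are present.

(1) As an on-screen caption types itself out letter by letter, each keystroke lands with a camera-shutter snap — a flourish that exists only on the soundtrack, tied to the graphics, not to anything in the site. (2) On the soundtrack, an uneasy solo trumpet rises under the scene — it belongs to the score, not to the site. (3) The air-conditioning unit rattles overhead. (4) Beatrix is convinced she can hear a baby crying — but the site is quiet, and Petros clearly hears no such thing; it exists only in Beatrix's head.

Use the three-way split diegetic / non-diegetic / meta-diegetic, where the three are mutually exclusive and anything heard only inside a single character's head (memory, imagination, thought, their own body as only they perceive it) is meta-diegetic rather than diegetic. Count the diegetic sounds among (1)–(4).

(1) is non-diegetic: sound married to a title/caption — outside the diegesis by definition.
(2) is non-diegetic: nothing in the site produces it and the characters don't hear it — pure soundtrack.
Sound (3): ambient/room sound belonging to the story's physical space, so diegetic.
(4) is meta-diegetic: Beatrix alone 'hears' it — an imagined sound, not present in the space.
So 1 of the 4 is diegetic: (3).

1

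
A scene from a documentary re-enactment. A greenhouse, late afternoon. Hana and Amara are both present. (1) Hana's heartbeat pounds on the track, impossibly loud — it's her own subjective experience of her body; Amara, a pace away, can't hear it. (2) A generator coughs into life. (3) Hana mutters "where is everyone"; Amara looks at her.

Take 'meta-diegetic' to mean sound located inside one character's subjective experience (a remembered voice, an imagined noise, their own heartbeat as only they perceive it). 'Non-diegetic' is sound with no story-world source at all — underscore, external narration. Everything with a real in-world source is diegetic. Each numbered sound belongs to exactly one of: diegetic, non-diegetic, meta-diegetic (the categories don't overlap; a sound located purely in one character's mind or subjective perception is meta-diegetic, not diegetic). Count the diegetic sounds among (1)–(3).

(1) is meta-diegetic: a subjective body sound — Hana's private perception, inaudible to Amara.
(2) a generator is a real object/event in the scene's world → diegetic.
(3) is diegetic: Hana is a character speaking aloud in the scene.
Diegetic: (2), (3) — that's 2.

2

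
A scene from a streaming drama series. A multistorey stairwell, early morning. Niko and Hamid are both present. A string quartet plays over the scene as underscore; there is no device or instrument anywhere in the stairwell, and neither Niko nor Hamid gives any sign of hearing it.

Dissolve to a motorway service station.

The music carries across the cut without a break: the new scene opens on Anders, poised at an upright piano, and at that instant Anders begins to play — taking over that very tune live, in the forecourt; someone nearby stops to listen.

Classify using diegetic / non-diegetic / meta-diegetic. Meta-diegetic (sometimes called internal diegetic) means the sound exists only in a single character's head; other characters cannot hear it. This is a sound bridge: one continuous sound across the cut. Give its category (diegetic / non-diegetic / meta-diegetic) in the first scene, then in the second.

Scene one: there's no in-world source anywhere and no character hears it — underscore for the audience only → non-diegetic.
Scene two: from the moment Anders starts playing, the tune is being performed on an upright piano inside the story world and another character hears it → diegetic.

non-diegetic, diegetic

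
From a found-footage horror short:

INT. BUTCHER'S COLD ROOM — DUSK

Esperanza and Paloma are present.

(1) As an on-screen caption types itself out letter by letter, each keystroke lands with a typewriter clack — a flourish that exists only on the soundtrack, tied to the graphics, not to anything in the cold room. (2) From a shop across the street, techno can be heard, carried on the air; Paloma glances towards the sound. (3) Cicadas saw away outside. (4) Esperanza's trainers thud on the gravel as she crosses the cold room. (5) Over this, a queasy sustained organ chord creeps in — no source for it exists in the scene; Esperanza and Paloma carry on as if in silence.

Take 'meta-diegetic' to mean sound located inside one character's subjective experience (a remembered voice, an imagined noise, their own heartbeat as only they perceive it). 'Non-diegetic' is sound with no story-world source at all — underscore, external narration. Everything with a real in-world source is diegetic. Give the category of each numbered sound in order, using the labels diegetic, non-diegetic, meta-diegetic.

non-diegetic, diegetic, diegetic, diegetic, non-diegetic

Sound (1): the caption isn't part of the story world, so neither is the sound tied to it, so non-diegetic.
(2) it's coming from a shop across the street — a location within the story world — and Paloma reacts → diegetic.
(3) it's the actual ambient sound of the location → diegetic.
(4) a character's body making contact with the set — an in-world sound → diegetic.
(5) is non-diegetic: it has no source in the story world and no character can hear it — it's underscore.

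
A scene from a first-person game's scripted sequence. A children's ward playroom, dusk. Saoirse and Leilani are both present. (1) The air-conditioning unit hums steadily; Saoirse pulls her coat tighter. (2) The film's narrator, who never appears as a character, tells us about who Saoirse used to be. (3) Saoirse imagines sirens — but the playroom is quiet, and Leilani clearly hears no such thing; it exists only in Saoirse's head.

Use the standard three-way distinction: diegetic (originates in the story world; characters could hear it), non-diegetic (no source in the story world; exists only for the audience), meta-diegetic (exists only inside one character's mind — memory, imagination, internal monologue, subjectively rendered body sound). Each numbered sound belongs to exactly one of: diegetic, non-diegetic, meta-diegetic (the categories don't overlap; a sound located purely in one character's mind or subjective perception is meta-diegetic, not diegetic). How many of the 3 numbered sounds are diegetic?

1

Sound (1): ambient/room sound belonging to the story's physical space, so diegetic.
(2) is non-diegetic: commentary laid over the scene from outside the fiction.
Sound (3): the sound is imagined by Saoirse; nothing in the story world is producing it and Leilani can't hear it, so meta-diegetic.
So 1 of the 3 is diegetic: (1).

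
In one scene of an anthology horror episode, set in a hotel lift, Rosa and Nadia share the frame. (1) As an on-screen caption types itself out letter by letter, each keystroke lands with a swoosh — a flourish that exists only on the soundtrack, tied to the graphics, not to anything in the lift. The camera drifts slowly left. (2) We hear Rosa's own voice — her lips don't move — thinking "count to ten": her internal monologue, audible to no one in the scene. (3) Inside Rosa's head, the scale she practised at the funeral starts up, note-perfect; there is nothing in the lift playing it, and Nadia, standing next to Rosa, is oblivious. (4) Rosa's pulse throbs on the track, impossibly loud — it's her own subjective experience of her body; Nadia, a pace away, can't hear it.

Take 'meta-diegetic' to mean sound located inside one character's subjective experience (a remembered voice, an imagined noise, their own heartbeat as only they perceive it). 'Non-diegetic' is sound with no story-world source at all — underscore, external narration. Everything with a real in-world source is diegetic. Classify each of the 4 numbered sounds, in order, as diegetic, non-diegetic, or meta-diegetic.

(1) is non-diegetic: it accompanies on-screen graphics, not anything inside the story world.
(2) is meta-diegetic: internal monologue — inside Rosa's mind, not spoken into the scene.
(3) is meta-diegetic: remembered music, private to Rosa — Nadia is oblivious because it isn't in the room.
(4) is meta-diegetic: point-of-audition from inside Rosa's body; not a sound in the room.

non-diegetic, meta-diegetic, meta-diegetic, meta-diegetic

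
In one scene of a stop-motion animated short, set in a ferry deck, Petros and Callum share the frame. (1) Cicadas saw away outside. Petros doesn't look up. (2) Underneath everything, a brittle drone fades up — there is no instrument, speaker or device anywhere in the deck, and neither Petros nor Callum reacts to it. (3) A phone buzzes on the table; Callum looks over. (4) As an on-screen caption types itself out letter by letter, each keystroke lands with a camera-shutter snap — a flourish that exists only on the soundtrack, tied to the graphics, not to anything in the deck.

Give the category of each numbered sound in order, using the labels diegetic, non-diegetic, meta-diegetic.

(1) is diegetic: ambient/room sound belonging to the story's physical space.
(2) it has no source in the story world and no character can hear it — it's underscore → non-diegetic.
Sound (3): an in-world source (a phone); characters could hear it, so diegetic.
(4) the caption isn't part of the story world, so neither is the sound tied to it → non-diegetic.

diegetic, non-diegetic, diegetic, non-diegetic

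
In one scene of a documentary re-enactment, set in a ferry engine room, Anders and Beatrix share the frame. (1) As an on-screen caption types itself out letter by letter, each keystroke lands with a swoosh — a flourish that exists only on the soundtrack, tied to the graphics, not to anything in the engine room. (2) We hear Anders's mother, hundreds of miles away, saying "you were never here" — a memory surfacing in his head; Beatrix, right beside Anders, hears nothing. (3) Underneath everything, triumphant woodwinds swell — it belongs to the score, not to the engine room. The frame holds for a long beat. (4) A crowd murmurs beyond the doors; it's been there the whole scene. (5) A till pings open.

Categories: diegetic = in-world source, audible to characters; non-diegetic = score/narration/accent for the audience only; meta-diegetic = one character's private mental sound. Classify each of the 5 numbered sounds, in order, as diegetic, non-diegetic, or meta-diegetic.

non-diegetic, meta-diegetic, non-diegetic, diegetic, diegetic

Sound (1): the caption isn't part of the story world, so neither is the sound tied to it, so non-diegetic.
(2) is meta-diegetic: it's Anders's recollection rendered as sound; the other character can't hear it.
Sound (3): score with no on-screen or off-screen source; it exists for the audience alone, so non-diegetic.
(4) a crowd is part of the location's real environment → diegetic.
(5) is diegetic: the sound comes from a till physically present in the location.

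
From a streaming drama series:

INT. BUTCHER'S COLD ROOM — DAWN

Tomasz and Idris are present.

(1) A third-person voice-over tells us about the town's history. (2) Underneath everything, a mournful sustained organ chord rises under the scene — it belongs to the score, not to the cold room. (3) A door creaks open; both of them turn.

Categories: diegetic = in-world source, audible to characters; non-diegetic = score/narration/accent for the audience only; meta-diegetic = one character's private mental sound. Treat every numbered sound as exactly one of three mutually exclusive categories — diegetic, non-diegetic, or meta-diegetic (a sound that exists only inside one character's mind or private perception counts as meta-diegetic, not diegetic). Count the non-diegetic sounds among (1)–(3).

2

Sound (1): external voice-over — not a character, not heard by anyone in the scene, so non-diegetic.
Sound (2): score with no on-screen or off-screen source; it exists for the audience alone, so non-diegetic.
(3) is diegetic: a door is a real object/event in the scene's world.
Non-diegetic: (1), (2) — that's 2.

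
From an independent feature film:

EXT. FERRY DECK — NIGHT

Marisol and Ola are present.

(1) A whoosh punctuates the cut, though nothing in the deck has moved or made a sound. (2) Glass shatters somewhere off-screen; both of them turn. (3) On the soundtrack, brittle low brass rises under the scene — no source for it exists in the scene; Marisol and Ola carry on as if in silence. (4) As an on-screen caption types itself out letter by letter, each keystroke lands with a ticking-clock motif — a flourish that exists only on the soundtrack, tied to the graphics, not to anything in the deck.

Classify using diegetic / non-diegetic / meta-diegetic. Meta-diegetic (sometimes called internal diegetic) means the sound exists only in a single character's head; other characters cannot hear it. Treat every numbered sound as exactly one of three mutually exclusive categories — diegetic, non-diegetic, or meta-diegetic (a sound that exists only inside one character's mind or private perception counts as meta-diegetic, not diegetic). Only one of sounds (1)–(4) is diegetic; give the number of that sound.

2

Sound (1): nothing in the scene produces it; it's an accent added for the audience, so non-diegetic.
(2) the sound comes from glass physically present in the location → diegetic.
(3) score with no on-screen or off-screen source; it exists for the audience alone → non-diegetic.
(4) sound married to a title/caption — outside the diegesis by definition → non-diegetic.
Only (2) is diegetic.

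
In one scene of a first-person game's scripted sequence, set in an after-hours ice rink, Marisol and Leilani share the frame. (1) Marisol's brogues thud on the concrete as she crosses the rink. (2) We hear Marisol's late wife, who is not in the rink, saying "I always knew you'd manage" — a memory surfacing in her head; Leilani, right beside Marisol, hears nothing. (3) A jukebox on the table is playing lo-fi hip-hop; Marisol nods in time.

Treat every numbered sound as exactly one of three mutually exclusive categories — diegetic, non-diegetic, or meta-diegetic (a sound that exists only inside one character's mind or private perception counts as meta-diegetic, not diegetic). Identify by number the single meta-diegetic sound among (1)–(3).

Sound (1): it's the physical sound of Marisol moving in the space, so diegetic.
(2) is meta-diegetic: a remembered line, private to Marisol — not present in the room, not audible to Leilani.
(3) is diegetic: the music comes from an on-screen device that Marisol responds to.
Only (2) is meta-diegetic.

2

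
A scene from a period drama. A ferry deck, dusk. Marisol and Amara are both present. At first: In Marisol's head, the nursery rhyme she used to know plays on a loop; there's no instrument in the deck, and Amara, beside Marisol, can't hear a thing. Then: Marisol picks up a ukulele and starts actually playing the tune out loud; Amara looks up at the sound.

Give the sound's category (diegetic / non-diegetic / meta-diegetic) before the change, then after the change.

meta-diegetic, diegetic

Before the change: the tune exists only as Marisol's private memory; Amara can't hear it → meta-diegetic.
After the change: Marisol is now producing it live on a ukulele, in the room, and Amara hears it → diegetic.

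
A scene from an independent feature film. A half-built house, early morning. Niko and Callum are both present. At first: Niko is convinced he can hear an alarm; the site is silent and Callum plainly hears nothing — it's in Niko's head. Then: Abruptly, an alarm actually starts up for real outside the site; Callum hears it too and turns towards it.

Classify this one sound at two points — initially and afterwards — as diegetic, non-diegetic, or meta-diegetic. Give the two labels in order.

meta-diegetic, diegetic

Initially: only Niko 'hears' it — imagined, in his mind → meta-diegetic.
Afterwards: now there's a real external source and Callum hears it too — in the story world → diegetic.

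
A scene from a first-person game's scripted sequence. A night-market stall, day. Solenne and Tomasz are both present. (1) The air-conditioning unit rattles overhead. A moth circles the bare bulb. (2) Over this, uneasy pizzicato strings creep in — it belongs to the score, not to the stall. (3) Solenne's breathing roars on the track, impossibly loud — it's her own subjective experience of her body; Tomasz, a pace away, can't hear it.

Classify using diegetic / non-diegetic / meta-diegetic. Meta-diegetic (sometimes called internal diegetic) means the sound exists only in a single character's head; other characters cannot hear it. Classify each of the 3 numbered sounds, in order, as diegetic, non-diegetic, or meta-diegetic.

diegetic, non-diegetic, meta-diegetic

Sound (1): ambient/room sound belonging to the story's physical space, so diegetic.
Sound (2): it has no source in the story world and no character can hear it — it's underscore, so non-diegetic.
(3) is meta-diegetic: it's Solenne's internal bodily sensation rendered as sound; only Solenne 'hears' it.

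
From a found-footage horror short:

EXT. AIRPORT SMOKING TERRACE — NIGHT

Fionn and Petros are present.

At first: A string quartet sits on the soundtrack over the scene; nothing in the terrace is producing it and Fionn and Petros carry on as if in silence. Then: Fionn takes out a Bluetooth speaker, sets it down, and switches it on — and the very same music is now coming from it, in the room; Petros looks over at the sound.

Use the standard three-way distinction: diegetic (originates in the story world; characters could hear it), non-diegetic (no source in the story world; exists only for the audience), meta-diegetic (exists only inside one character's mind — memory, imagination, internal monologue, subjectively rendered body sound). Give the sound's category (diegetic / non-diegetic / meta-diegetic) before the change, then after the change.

non-diegetic, diegetic

Before the change: no in-world source exists and no character can hear it — underscore → non-diegetic.
After the change: a Bluetooth speaker is now a real source in the story world and the characters hear it → diegetic.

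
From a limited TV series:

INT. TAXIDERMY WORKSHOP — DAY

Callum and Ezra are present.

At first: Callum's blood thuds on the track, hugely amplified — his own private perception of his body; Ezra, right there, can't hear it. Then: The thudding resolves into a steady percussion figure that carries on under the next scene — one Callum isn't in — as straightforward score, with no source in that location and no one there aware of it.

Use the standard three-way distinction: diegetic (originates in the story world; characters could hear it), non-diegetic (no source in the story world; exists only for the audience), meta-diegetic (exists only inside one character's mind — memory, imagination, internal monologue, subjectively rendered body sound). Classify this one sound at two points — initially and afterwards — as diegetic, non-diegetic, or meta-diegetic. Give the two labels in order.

meta-diegetic, non-diegetic

Initially: it's Callum's subjective body sound, inaudible to Ezra → meta-diegetic.
Afterwards: detached from Callum and playing as sourceless score over a scene he isn't in — for the audience only → non-diegetic.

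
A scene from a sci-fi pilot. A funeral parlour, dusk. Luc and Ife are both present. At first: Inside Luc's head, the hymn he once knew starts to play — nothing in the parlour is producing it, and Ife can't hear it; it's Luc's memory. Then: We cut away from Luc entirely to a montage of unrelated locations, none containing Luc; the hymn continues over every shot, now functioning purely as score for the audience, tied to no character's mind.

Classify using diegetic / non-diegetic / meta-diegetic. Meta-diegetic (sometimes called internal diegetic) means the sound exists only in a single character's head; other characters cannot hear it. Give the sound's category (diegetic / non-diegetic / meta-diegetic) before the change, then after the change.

meta-diegetic, non-diegetic

Before the change: the music lives inside Luc's mind alone; Ife can't hear it → meta-diegetic.
After the change: once it plays over shots Luc isn't in, detached from any character's subjectivity, it's conventional underscore → non-diegetic.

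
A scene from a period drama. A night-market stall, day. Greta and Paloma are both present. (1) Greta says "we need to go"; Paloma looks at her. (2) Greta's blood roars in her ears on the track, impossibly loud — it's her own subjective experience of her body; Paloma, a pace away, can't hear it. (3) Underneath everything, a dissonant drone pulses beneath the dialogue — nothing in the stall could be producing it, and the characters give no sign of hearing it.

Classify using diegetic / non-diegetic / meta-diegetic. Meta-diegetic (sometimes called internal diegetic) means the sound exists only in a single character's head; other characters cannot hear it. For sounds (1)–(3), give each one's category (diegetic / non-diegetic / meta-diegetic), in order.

diegetic, meta-diegetic, non-diegetic

Sound (1): Greta is a character speaking aloud in the scene, so diegetic.
Sound (2): it's Greta's internal bodily sensation rendered as sound; only Greta 'hears' it, so meta-diegetic.
(3) is non-diegetic: score with no on-screen or off-screen source; it exists for the audience alone.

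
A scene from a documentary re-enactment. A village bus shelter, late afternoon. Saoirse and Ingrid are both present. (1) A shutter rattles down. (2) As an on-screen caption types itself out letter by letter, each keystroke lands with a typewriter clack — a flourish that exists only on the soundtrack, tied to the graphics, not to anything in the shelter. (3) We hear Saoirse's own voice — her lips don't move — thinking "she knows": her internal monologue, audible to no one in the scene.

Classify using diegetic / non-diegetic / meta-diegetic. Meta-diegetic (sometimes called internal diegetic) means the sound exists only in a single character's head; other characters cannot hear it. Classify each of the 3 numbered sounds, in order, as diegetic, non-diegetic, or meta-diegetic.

diegetic, non-diegetic, meta-diegetic

(1) is diegetic: the sound comes from a shutter physically present in the location.
Sound (2): sound married to a title/caption — outside the diegesis by definition, so non-diegetic.
(3) is meta-diegetic: internal monologue — inside Saoirse's mind, not spoken into the scene.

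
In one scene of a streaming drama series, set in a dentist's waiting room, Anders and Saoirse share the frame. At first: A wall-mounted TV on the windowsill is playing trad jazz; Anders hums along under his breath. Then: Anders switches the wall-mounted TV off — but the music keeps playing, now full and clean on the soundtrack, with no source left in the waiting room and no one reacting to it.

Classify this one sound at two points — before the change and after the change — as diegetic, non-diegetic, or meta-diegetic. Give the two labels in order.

Before the change: a wall-mounted TV is a real in-scene source and Anders reacts to it → diegetic.
After the change: there is no longer any in-world source and no one can hear it — it has become underscore → non-diegetic.

diegetic, non-diegetic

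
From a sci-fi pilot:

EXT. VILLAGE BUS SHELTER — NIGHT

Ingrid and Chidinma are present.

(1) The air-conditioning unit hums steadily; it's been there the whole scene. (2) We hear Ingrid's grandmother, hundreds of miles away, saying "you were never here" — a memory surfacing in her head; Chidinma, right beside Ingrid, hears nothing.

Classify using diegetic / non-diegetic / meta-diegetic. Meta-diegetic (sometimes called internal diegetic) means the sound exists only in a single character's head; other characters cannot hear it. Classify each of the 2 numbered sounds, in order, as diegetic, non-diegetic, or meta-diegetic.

(1) is diegetic: it's the actual ambient sound of the location.
(2) is meta-diegetic: it's Ingrid's recollection rendered as sound; the other character can't hear it.

diegetic, meta-diegetic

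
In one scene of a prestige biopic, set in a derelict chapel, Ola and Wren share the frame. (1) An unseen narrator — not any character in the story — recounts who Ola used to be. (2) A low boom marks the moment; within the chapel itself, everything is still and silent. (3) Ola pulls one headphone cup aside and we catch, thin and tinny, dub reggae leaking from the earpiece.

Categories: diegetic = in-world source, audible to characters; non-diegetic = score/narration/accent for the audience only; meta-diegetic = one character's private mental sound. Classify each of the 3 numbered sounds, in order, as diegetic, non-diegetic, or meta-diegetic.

(1) external voice-over — not a character, not heard by anyone in the scene → non-diegetic.
(2) nothing in the scene produces it; it's an accent added for the audience → non-diegetic.
(3) is diegetic: it's leaking from a physical pair of headphones in the scene.

non-diegetic, non-diegetic, diegetic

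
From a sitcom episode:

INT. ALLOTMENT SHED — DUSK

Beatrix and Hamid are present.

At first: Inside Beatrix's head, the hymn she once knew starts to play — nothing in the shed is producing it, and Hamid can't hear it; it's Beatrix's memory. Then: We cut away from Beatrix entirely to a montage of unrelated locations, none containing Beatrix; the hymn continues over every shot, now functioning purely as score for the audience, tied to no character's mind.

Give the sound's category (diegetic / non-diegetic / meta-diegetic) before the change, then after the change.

meta-diegetic, non-diegetic

Before the change: the music lives inside Beatrix's mind alone; Hamid can't hear it → meta-diegetic.
After the change: once it plays over shots Beatrix isn't in, detached from any character's subjectivity, it's conventional underscore → non-diegetic.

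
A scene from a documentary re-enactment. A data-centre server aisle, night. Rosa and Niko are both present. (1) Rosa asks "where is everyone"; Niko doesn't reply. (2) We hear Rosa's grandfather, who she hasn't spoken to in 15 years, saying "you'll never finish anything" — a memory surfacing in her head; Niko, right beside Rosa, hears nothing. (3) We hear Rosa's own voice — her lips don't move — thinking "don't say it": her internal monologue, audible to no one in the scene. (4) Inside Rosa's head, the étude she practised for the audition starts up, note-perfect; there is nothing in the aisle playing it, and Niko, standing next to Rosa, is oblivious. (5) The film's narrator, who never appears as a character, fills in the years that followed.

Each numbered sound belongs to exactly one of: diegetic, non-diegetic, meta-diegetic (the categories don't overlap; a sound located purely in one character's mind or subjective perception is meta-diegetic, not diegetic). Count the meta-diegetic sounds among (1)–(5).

(1) on-screen dialogue — Rosa speaks and Niko is there to hear → diegetic.
Sound (2): it's Rosa's recollection rendered as sound; the other character can't hear it, so meta-diegetic.
Sound (3): it's Rosa's unspoken thought, heard only by the audience via her subjectivity, so meta-diegetic.
(4) is meta-diegetic: remembered music, private to Rosa — Niko is oblivious because it isn't in the room.
Sound (5): commentary laid over the scene from outside the fiction, so non-diegetic.
So 3 of the 5 are meta-diegetic: (2), (3), (4).

3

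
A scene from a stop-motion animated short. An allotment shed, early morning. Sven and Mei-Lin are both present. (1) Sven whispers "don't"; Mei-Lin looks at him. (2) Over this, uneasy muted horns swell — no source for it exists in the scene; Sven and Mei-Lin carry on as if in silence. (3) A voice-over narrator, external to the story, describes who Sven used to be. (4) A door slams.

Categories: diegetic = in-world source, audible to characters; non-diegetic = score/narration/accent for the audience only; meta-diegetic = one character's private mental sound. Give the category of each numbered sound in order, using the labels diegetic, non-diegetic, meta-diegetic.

diegetic, non-diegetic, non-diegetic, diegetic

(1) spoken by a character present in the story world → diegetic.
(2) is non-diegetic: nothing in the shed produces it and the characters don't hear it — pure soundtrack.
(3) is non-diegetic: external voice-over — not a character, not heard by anyone in the scene.
(4) is diegetic: a door is a real object/event in the scene's world.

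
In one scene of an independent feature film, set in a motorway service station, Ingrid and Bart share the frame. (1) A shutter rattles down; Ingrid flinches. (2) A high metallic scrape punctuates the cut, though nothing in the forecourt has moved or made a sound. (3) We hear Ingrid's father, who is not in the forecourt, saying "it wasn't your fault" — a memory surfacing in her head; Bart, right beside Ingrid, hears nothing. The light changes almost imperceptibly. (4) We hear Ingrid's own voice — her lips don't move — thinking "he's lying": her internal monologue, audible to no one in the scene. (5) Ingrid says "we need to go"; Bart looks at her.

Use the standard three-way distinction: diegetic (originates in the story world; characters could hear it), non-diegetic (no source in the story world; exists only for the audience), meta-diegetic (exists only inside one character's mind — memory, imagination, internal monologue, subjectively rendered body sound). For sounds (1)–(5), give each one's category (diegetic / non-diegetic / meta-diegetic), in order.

diegetic, non-diegetic, meta-diegetic, meta-diegetic, diegetic

Sound (1): a shutter is a real object/event in the scene's world, so diegetic.
(2) is non-diegetic: it's a sound-design accent with no in-world source; no one in the scene can hear it.
(3) it's Ingrid's recollection rendered as sound; the other character can't hear it → meta-diegetic.
(4) is meta-diegetic: it's Ingrid's unspoken thought, heard only by the audience via her subjectivity.
(5) on-screen dialogue — Ingrid speaks and Bart is there to hear → diegetic.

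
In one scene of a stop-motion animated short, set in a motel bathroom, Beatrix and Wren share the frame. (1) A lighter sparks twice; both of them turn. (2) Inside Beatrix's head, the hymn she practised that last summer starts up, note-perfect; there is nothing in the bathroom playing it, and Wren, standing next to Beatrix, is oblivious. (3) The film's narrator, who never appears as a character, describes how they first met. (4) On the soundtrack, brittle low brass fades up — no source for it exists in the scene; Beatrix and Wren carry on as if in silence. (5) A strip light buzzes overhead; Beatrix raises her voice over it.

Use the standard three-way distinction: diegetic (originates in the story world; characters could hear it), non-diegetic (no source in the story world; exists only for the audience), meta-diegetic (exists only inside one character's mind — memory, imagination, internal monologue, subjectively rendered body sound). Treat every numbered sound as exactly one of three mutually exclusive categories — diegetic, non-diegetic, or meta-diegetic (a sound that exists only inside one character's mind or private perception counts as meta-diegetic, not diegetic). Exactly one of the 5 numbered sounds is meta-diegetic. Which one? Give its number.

Sound (1): an in-world source (a lighter); characters could hear it, so diegetic.
(2) is meta-diegetic: the music is a memory playing inside Beatrix's mind alone; no real-world source, Wren can't hear it.
Sound (3): the narrator exists outside the story world, addressing only the audience, so non-diegetic.
(4) score with no on-screen or off-screen source; it exists for the audience alone → non-diegetic.
(5) it's the actual ambient sound of the location → diegetic.
Only (2) is meta-diegetic.

2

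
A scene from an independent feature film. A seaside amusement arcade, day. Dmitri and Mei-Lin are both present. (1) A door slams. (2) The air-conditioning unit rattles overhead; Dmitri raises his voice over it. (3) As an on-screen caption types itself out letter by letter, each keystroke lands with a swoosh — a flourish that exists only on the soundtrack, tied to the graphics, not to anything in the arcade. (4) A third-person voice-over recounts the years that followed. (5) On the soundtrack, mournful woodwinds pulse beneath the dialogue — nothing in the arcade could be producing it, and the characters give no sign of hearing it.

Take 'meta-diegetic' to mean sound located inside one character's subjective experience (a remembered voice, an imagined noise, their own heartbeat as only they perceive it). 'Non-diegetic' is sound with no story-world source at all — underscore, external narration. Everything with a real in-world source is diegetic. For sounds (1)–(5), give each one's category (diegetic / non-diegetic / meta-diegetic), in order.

(1) a door is a real object/event in the scene's world → diegetic.
Sound (2): ambient/room sound belonging to the story's physical space, so diegetic.
(3) it accompanies on-screen graphics, not anything inside the story world → non-diegetic.
(4) external voice-over — not a character, not heard by anyone in the scene → non-diegetic.
Sound (5): score with no on-screen or off-screen source; it exists for the audience alone, so non-diegetic.

diegetic, diegetic, non-diegetic, non-diegetic, non-diegetic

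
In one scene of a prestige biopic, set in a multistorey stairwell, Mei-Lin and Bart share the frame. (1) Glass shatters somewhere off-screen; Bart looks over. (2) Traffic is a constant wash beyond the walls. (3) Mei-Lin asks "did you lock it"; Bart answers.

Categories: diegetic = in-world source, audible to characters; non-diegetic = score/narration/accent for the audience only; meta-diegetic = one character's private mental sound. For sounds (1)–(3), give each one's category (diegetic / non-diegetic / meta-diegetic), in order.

diegetic, diegetic, diegetic

(1) glass is a real object/event in the scene's world → diegetic.
(2) traffic is part of the location's real environment → diegetic.
Sound (3): on-screen dialogue — Mei-Lin speaks and Bart is there to hear, so diegetic.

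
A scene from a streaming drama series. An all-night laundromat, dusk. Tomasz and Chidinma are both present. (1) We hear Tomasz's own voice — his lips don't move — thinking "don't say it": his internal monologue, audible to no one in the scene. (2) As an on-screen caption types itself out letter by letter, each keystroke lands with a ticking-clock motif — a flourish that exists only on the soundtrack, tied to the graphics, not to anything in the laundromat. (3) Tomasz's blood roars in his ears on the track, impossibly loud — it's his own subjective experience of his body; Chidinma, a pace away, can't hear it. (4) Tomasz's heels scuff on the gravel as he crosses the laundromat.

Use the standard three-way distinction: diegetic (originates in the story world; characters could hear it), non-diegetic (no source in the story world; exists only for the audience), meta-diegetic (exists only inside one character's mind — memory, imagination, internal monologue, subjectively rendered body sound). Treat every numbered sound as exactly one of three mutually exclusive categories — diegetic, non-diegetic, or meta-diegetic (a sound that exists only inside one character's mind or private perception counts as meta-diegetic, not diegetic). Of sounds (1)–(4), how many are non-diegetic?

1

(1) it's Tomasz's unspoken thought, heard only by the audience via his subjectivity → meta-diegetic.
Sound (2): the caption isn't part of the story world, so neither is the sound tied to it, so non-diegetic.
(3) is meta-diegetic: a subjective body sound — Tomasz's private perception, inaudible to Chidinma.
Sound (4): it's the physical sound of Tomasz moving in the space, so diegetic.
So 1 of the 4 is non-diegetic: (2).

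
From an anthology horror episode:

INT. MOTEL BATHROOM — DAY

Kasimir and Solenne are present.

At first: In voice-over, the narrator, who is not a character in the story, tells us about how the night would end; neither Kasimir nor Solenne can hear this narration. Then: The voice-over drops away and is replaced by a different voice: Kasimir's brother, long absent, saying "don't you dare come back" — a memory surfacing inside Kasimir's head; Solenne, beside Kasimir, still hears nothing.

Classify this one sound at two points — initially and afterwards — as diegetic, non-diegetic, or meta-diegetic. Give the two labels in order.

Initially: the external narrator addresses only the audience — outside the story world → non-diegetic.
Afterwards: the replacement voice is a memory inside Kasimir's mind specifically → meta-diegetic.

non-diegetic, meta-diegetic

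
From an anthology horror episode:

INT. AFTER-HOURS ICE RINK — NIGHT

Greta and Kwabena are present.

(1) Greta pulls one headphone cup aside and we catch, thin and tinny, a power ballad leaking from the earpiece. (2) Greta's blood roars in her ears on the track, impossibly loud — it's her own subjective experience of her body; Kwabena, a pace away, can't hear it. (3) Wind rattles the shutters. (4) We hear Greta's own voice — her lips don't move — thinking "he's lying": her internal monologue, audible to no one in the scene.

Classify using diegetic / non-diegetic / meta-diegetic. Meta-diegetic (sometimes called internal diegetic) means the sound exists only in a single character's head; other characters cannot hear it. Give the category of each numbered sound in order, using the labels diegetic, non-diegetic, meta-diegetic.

(1) the earpiece is a real device on Greta's head — source music → diegetic.
(2) is meta-diegetic: a subjective body sound — Greta's private perception, inaudible to Kwabena.
(3) is diegetic: it's the actual ambient sound of the location.
(4) is meta-diegetic: internal monologue — inside Greta's mind, not spoken into the scene.

diegetic, meta-diegetic, diegetic, meta-diegetic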